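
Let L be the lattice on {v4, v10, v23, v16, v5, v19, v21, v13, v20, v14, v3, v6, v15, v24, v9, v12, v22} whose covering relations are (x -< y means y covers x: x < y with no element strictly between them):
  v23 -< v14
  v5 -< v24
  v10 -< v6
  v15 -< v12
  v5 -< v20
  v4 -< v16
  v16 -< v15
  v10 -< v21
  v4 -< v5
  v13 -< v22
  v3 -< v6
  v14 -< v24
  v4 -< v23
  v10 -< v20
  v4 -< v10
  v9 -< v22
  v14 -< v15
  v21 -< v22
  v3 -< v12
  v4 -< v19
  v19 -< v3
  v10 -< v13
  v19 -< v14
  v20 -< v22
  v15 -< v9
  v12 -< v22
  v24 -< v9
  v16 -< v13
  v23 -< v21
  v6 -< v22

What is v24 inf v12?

v14

Common lower bounds of {v24, v12}: v14, v19, v23, v4.
The greatest among these is v14.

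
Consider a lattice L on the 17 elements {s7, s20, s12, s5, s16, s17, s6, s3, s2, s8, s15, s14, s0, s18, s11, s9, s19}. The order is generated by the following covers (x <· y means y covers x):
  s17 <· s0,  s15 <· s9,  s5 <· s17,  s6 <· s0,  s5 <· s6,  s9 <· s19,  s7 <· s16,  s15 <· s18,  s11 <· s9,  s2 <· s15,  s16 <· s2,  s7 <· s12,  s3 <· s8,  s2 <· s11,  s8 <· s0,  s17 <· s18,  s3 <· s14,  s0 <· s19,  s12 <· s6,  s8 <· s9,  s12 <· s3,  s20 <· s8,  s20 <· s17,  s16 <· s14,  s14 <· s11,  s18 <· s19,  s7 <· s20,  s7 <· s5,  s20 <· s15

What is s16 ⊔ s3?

Common upper bounds of {s16, s3}: s11, s14, s19, s9.
The least among these is s14.

s14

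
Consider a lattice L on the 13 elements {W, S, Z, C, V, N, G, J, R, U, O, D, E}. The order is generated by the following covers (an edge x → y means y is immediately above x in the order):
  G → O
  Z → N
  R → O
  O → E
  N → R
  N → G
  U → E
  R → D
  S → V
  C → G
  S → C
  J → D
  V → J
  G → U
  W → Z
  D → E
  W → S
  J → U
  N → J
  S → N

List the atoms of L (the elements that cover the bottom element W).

The atoms are exactly the elements that cover W: S, Z.

S, Z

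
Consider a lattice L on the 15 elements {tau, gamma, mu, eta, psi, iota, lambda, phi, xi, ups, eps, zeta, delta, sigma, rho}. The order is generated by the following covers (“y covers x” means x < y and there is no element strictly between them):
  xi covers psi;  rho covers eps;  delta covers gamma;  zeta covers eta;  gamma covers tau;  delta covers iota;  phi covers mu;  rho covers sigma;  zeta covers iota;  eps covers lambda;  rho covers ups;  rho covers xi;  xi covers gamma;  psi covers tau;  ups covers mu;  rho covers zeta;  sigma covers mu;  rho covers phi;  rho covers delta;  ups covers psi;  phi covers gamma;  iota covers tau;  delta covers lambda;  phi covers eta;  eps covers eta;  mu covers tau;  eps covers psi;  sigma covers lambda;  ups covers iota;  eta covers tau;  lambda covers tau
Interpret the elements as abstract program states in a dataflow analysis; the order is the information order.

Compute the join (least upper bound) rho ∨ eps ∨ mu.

rho

Common upper bounds of {rho, eps, mu}: rho.
The least among these is rho.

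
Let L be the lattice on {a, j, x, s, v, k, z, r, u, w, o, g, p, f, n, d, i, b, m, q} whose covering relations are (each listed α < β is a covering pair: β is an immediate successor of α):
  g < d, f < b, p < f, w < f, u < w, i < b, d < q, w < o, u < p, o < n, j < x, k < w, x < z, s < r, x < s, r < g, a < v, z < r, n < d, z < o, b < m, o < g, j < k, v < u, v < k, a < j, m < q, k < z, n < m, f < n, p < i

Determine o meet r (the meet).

z

Common lower bounds of {o, r}: a, j, k, v, x, z.
The greatest among these is z.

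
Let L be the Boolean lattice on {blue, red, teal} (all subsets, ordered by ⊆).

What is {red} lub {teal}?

{red,teal}

Under ⊆, join is union: {red} ∪ {teal} = {red,teal}.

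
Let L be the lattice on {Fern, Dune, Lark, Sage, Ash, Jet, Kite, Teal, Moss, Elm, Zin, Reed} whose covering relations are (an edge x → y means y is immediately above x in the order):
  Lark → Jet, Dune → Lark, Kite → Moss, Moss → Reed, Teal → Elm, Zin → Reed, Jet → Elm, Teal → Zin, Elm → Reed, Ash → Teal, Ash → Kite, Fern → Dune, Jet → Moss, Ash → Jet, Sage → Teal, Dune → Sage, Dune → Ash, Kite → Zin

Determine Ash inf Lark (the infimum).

Dune

Common lower bounds of {Ash, Lark}: Dune, Fern.
The greatest among these is Dune.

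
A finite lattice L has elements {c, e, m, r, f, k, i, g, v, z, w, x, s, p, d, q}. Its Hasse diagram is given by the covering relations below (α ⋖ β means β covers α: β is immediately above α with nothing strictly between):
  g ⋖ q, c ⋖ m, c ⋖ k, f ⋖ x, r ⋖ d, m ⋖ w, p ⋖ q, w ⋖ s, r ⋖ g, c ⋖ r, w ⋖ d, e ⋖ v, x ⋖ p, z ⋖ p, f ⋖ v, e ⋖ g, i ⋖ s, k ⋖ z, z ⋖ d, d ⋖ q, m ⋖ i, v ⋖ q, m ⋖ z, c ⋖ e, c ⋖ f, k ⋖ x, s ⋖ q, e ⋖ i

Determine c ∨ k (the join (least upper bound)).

Common upper bounds of {c, k}: d, k, p, q, x, z.
The least among these is k.

k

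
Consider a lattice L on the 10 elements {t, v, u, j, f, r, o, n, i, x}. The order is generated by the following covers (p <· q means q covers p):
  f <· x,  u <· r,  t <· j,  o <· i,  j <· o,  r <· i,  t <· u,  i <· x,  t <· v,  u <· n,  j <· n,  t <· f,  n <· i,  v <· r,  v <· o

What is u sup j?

n

Common upper bounds of {u, j}: i, n, x.
The least among these is n.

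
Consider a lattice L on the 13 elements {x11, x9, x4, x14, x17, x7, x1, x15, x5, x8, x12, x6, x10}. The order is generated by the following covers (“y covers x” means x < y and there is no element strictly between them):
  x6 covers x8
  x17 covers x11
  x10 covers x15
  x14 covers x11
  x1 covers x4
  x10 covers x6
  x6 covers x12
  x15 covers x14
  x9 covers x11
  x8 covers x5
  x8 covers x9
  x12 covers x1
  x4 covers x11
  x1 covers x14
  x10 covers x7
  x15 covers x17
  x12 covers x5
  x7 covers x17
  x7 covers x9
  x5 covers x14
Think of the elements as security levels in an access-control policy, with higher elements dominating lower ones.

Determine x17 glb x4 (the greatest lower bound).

Common lower bounds of {x17, x4}: x11.
The greatest among these is x11.

x11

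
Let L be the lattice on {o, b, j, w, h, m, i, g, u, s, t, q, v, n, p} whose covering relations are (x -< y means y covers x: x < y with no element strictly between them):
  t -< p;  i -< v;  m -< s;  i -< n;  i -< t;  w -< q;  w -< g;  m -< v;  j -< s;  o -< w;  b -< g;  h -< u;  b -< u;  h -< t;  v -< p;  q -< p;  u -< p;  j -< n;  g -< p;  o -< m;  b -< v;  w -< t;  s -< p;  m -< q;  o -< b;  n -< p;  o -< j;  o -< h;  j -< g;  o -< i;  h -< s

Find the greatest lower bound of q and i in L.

Common lower bounds of {q, i}: o.
The greatest among these is o.

o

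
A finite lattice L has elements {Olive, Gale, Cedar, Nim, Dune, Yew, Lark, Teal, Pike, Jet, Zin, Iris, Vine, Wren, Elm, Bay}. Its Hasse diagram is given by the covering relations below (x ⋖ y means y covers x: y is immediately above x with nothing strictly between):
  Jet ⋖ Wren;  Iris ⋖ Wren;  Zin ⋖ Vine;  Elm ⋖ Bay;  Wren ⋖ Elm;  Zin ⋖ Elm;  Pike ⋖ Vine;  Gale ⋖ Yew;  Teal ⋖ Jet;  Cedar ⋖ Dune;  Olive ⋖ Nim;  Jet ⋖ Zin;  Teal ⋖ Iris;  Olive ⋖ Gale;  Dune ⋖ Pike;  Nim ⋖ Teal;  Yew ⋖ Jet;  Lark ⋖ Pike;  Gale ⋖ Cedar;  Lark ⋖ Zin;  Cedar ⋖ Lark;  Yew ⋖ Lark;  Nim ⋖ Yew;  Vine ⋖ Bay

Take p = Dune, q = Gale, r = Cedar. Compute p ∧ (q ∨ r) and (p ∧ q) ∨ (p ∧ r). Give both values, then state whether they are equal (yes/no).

Cedar; Cedar; yes

q ∨ r = Cedar, so p ∧ (q ∨ r) = Dune ∧ Cedar = Cedar.
p ∧ q = Gale and p ∧ r = Cedar, so (p ∧ q) ∨ (p ∧ r) = Gale ∨ Cedar = Cedar.
Equal: yes.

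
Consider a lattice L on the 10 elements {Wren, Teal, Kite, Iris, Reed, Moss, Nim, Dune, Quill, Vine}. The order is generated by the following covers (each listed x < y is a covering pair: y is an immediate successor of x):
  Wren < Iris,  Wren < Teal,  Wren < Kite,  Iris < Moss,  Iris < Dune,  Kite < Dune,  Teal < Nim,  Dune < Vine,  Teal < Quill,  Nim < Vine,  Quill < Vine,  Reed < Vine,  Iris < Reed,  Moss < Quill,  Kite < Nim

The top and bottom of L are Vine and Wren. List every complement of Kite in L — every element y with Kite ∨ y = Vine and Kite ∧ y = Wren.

Need y with Kite ∨ y = Vine and Kite ∧ y = Wren.
Checking each element gives: Moss, Quill, Reed.

Moss, Quill, Reed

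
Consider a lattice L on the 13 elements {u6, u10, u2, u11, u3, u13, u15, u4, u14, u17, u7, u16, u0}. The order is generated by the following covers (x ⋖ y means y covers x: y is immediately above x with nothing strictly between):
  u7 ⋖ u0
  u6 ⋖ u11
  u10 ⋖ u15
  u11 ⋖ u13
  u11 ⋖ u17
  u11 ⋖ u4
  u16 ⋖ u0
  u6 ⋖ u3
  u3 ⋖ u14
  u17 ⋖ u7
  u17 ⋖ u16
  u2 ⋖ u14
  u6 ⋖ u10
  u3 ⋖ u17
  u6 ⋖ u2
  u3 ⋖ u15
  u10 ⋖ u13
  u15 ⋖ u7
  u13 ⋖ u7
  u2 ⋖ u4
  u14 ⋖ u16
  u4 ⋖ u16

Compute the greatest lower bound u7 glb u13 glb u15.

u10

Common lower bounds of {u7, u13, u15}: u10, u6.
The greatest among these is u10.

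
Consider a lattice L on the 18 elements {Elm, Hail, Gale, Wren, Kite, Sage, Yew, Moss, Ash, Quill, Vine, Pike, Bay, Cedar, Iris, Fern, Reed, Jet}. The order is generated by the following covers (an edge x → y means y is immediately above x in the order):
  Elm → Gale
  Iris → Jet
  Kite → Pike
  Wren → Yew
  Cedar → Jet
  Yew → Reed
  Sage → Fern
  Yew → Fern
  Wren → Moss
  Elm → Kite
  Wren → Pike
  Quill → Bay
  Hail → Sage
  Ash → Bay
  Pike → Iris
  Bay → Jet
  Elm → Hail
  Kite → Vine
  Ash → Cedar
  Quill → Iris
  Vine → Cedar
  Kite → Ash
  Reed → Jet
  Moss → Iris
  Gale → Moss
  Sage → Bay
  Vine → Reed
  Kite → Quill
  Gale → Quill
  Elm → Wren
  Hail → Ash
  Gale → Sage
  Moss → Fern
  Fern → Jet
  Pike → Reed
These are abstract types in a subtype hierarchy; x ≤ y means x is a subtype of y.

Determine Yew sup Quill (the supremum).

Common upper bounds of {Yew, Quill}: Jet.
The least among these is Jet.

Jet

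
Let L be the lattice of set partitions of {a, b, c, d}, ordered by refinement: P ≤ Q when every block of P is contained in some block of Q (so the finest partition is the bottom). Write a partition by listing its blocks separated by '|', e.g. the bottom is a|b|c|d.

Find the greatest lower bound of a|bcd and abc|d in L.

Common lower bounds of {a|bcd, abc|d}: a|bc|d, a|b|c|d.
The greatest among these is a|bc|d.

a|bc|d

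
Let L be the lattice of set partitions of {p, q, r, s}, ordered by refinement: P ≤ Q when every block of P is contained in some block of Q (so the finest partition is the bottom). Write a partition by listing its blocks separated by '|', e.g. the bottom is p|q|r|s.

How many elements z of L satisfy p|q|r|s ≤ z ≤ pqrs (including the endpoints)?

The interval [p|q|r|s, pqrs] = {pqrs, pqr|s, pqs|r, pq|rs, pq|r|s, prs|q, pr|qs, pr|q|s, ps|qr, ps|q|r, p|qrs, p|qr|s, p|qs|r, p|q|rs, p|q|r|s}, which has 15 elements.

15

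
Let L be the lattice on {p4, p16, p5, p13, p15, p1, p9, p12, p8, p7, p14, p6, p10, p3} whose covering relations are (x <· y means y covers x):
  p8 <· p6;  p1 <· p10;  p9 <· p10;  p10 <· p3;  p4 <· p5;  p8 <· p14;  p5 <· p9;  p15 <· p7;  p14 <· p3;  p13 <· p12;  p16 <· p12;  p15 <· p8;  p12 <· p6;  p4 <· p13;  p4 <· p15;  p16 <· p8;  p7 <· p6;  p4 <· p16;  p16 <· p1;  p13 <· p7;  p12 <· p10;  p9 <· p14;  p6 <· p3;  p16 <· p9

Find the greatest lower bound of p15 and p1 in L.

Common lower bounds of {p15, p1}: p4.
The greatest among these is p4.

p4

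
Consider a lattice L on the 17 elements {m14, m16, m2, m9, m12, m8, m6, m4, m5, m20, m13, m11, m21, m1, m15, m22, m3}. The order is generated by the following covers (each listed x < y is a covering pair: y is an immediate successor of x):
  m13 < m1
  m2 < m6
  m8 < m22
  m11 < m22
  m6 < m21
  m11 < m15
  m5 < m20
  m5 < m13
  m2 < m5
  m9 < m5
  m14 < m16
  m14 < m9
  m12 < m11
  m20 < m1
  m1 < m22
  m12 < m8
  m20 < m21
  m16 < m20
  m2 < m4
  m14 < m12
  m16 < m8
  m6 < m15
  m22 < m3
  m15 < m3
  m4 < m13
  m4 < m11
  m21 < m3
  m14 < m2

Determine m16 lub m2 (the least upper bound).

m20

Common upper bounds of {m16, m2}: m1, m20, m21, m22, m3.
The least among these is m20.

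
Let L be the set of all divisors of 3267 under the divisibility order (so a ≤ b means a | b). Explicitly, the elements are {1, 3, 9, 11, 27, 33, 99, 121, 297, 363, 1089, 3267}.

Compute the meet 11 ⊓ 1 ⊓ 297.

In the divisibility order, the meet is the greatest common divisor: gcd(11, 1, 297) = 1.

1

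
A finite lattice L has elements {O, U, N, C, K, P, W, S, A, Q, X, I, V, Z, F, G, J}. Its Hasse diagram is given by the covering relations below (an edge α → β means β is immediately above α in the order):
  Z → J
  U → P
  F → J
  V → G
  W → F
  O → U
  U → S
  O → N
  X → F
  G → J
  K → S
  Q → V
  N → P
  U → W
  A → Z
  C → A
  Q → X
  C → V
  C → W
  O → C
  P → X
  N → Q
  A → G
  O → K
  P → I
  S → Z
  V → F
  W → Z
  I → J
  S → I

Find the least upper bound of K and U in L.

Common upper bounds of {K, U}: I, J, S, Z.
The least among these is S.

S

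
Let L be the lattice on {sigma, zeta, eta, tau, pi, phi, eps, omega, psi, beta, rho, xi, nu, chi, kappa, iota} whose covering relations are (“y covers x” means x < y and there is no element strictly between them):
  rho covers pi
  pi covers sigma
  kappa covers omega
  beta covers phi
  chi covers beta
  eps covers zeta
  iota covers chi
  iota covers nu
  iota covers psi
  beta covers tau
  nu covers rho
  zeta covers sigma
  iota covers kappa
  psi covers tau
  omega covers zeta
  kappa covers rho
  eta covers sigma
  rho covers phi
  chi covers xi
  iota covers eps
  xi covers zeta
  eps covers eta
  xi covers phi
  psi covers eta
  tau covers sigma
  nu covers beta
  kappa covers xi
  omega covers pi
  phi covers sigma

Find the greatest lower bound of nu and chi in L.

beta

Common lower bounds of {nu, chi}: beta, phi, sigma, tau.
The greatest among these is beta.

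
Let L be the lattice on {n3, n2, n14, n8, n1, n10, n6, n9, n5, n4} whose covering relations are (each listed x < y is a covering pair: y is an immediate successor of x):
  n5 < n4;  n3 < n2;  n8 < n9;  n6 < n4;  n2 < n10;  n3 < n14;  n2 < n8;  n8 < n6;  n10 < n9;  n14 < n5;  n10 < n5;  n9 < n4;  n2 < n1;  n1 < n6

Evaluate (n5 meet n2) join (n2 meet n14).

n2

n5 ∧ n2 = n2
n2 ∧ n14 = n3
n2 ∨ n3 = n2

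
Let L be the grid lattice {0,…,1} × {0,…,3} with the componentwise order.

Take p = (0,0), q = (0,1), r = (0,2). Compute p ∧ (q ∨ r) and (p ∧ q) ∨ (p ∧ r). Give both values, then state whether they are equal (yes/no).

q ∨ r = (0,2), so p ∧ (q ∨ r) = (0,0) ∧ (0,2) = (0,0).
p ∧ q = (0,0) and p ∧ r = (0,0), so (p ∧ q) ∨ (p ∧ r) = (0,0) ∨ (0,0) = (0,0).
Equal: yes.

(0,0); (0,0); yes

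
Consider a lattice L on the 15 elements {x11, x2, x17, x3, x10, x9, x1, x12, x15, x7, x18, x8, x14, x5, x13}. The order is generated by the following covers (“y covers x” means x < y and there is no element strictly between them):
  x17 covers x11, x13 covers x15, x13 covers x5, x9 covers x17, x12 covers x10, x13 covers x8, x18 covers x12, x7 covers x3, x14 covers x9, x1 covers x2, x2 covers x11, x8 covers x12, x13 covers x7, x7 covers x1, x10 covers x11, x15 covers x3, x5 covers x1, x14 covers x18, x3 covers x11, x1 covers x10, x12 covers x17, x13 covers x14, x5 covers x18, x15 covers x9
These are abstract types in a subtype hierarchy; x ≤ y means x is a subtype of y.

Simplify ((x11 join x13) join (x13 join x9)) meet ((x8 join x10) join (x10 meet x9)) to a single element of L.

x11 ∨ x13 = x13
x13 ∨ x9 = x13
x13 ∨ x13 = x13
x8 ∨ x10 = x8
x10 ∧ x9 = x11
x8 ∨ x11 = x8
x13 ∧ x8 = x8

x8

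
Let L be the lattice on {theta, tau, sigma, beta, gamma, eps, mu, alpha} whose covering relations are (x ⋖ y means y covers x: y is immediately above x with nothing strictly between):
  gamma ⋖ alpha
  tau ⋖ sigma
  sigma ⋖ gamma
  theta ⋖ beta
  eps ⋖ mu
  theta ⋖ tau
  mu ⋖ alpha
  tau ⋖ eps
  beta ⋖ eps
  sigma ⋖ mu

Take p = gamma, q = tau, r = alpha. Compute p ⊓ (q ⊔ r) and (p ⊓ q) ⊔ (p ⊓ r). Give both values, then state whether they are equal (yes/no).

q ⊔ r = alpha, so p ⊓ (q ⊔ r) = gamma ⊓ alpha = gamma.
p ⊓ q = tau and p ⊓ r = gamma, so (p ⊓ q) ⊔ (p ⊓ r) = tau ⊔ gamma = gamma.
Equal: yes.

gamma; gamma; yes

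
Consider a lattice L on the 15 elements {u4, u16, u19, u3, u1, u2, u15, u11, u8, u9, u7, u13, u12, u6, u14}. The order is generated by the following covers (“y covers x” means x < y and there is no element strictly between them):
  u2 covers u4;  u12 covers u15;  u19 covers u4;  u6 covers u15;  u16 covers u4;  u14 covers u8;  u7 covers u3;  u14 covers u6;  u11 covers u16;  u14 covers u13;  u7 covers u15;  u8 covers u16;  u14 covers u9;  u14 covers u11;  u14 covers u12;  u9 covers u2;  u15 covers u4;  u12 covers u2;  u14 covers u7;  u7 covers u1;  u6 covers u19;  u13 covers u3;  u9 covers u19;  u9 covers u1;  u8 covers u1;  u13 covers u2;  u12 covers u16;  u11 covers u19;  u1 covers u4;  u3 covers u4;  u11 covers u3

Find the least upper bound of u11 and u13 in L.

u14

Common upper bounds of {u11, u13}: u14.
The least among these is u14.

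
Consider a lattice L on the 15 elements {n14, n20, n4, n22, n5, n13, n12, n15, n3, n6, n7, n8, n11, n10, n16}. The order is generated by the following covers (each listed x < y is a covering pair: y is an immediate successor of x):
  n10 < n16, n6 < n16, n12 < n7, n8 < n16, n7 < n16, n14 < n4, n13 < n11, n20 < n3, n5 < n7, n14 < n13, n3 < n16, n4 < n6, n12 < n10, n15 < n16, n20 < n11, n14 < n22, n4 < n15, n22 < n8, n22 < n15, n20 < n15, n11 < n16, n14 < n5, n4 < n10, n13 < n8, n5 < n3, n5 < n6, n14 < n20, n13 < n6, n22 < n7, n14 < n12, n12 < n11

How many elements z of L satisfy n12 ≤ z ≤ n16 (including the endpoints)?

5

The interval [n12, n16] = {n10, n11, n12, n16, n7}, which has 5 elements.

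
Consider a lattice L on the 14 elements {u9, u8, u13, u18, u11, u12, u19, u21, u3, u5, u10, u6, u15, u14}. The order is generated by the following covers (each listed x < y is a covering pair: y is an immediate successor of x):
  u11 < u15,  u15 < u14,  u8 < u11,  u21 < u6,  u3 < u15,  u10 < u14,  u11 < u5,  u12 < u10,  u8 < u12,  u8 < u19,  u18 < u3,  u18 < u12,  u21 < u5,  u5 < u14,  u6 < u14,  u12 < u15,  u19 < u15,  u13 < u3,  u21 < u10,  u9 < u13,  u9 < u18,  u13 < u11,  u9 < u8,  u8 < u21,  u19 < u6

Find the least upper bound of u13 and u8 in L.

Common upper bounds of {u13, u8}: u11, u14, u15, u5.
The least among these is u11.

u11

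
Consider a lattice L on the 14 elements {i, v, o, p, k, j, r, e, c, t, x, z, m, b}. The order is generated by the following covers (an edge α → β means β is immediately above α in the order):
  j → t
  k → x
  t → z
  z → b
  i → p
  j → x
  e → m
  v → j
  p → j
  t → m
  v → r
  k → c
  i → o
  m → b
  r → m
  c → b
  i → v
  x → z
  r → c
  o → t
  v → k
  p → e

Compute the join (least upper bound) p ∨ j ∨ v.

Common upper bounds of {p, j, v}: b, j, m, t, x, z.
The least among these is j.

j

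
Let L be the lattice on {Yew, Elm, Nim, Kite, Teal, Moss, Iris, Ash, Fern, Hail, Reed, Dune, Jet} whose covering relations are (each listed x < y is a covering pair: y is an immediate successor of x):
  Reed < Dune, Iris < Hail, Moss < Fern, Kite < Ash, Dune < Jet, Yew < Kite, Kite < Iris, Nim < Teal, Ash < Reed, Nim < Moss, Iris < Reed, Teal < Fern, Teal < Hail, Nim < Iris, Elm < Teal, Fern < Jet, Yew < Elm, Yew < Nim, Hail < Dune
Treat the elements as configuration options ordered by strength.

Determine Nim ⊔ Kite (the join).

Iris

Common upper bounds of {Nim, Kite}: Dune, Hail, Iris, Jet, Reed.
The least among these is Iris.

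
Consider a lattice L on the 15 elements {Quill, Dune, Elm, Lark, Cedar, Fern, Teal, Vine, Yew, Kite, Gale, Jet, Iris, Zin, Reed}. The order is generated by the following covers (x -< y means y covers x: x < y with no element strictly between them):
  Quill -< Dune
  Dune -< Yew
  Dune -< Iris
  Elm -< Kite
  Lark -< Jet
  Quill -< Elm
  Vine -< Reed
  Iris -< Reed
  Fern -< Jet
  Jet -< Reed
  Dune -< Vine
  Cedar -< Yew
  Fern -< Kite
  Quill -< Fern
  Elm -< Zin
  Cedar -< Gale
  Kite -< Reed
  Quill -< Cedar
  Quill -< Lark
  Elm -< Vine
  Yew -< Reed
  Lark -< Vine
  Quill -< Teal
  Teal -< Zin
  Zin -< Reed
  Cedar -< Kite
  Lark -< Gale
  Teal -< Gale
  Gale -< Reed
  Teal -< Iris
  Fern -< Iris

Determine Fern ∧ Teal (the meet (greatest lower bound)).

Quill

Common lower bounds of {Fern, Teal}: Quill.
The greatest among these is Quill.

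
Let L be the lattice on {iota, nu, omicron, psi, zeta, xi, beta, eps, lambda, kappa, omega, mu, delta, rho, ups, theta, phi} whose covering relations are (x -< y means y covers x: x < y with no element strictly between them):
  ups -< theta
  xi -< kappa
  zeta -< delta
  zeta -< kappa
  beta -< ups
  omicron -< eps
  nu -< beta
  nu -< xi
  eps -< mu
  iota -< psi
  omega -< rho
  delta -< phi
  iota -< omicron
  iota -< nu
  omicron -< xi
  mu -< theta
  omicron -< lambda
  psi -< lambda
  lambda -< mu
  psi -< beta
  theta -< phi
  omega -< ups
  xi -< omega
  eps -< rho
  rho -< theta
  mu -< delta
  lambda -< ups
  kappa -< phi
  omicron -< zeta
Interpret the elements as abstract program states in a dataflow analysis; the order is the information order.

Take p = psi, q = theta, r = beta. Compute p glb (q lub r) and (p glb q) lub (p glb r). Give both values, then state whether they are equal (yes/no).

psi; psi; yes

q lub r = theta, so p glb (q lub r) = psi glb theta = psi.
p glb q = psi and p glb r = psi, so (p glb q) lub (p glb r) = psi lub psi = psi.
Equal: yes.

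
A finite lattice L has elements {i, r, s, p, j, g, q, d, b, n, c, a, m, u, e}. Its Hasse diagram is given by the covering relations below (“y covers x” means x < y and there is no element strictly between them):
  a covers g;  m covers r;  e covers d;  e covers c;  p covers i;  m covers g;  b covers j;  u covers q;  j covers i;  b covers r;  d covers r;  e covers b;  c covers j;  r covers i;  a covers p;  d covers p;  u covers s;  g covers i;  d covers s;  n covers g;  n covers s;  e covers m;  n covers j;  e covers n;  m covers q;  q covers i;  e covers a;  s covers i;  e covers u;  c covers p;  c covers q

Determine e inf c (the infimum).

c

Common lower bounds of {e, c}: c, i, j, p, q.
The greatest among these is c.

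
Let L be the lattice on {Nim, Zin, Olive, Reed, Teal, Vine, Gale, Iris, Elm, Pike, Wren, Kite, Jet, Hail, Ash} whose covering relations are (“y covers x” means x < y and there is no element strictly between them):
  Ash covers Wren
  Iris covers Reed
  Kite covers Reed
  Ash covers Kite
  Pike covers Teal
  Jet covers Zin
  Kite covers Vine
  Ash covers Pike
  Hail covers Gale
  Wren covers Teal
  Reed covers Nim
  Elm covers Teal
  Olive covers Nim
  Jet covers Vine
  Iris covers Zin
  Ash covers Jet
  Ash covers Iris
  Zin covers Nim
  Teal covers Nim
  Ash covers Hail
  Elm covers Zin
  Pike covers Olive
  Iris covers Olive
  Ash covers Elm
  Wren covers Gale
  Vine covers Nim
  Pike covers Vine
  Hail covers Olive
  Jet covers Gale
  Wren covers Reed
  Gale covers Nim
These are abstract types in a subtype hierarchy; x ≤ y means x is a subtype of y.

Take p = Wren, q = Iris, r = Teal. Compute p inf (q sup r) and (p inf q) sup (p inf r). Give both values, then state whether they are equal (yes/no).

Wren; Wren; yes

q sup r = Ash, so p inf (q sup r) = Wren inf Ash = Wren.
p inf q = Reed and p inf r = Teal, so (p inf q) sup (p inf r) = Reed sup Teal = Wren.
Equal: yes.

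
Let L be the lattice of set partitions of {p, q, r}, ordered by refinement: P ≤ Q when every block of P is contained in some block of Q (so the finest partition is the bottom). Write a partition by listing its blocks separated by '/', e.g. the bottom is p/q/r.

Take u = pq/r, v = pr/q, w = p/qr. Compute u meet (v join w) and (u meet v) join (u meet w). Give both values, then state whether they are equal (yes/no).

pq/r; p/q/r; no

v join w = pqr, so u meet (v join w) = pq/r meet pqr = pq/r.
u meet v = p/q/r and u meet w = p/q/r, so (u meet v) join (u meet w) = p/q/r join p/q/r = p/q/r.
Equal: no.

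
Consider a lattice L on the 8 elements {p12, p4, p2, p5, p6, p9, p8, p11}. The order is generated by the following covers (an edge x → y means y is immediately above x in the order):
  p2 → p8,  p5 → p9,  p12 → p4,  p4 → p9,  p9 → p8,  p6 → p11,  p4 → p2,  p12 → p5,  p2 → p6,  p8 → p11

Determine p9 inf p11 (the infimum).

p9

Common lower bounds of {p9, p11}: p12, p4, p5, p9.
The greatest among these is p9.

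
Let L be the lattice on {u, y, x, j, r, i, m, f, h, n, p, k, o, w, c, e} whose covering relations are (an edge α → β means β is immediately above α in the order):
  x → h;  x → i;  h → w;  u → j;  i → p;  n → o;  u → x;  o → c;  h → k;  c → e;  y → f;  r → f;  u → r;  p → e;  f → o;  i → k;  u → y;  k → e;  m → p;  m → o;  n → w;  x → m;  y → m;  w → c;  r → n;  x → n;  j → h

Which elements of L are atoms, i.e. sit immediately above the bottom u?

j, r, x, y

The atoms are exactly the elements that cover u: j, r, x, y.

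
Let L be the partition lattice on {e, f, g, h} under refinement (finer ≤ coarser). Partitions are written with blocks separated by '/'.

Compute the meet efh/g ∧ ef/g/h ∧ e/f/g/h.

e/f/g/h

Common lower bounds of {efh/g, ef/g/h, e/f/g/h}: e/f/g/h.
The greatest among these is e/f/g/h.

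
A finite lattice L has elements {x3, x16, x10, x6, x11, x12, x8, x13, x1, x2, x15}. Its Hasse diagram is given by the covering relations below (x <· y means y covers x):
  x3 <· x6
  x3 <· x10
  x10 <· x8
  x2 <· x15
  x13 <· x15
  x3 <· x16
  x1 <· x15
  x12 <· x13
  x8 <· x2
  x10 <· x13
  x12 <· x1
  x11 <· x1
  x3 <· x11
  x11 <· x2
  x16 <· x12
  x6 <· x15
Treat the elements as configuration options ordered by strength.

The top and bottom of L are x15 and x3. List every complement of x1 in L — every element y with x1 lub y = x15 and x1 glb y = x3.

Need y with x1 ∨ y = x15 and x1 ∧ y = x3.
Checking each element gives: x10, x6, x8.

x10, x6, x8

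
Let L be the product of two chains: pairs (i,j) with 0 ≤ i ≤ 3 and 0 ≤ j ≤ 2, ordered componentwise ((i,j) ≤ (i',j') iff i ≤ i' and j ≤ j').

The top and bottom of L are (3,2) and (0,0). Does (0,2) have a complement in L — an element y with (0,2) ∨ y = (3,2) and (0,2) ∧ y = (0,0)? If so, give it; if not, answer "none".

Need y with (0,2) ∨ y = (3,2) and (0,2) ∧ y = (0,0).
Checking each element gives: (3,0).

(3,0)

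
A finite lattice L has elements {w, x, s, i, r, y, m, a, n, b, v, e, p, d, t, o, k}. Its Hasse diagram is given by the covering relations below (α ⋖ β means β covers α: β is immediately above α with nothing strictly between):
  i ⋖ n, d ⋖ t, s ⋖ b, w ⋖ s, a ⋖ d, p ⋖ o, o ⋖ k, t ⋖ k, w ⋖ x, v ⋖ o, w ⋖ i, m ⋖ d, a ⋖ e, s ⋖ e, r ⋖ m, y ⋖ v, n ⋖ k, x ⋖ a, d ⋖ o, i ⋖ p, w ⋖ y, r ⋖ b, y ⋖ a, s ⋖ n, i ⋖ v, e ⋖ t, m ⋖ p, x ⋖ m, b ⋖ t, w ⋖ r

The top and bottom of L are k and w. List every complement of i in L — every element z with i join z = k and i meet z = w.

b, e, t

Need z with i ∨ z = k and i ∧ z = w.
Checking each element gives: b, e, t.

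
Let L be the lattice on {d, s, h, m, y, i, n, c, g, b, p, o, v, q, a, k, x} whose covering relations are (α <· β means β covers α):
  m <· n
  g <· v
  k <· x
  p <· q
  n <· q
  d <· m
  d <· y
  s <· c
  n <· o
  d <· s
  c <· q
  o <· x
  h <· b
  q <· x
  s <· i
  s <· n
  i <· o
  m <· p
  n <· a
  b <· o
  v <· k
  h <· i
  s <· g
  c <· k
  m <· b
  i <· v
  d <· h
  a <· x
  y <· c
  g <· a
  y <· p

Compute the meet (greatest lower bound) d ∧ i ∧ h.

Common lower bounds of {d, i, h}: d.
The greatest among these is d.

d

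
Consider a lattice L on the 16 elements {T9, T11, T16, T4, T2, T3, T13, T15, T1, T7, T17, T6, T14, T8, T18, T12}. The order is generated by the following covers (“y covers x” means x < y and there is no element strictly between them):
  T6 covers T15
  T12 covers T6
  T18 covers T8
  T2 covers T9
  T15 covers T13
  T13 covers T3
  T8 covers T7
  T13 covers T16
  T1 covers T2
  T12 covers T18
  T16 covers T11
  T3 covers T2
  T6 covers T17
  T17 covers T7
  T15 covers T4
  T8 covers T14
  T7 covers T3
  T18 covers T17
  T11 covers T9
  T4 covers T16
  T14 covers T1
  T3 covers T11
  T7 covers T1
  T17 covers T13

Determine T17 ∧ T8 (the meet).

Common lower bounds of {T17, T8}: T1, T11, T2, T3, T7, T9.
The greatest among these is T7.

T7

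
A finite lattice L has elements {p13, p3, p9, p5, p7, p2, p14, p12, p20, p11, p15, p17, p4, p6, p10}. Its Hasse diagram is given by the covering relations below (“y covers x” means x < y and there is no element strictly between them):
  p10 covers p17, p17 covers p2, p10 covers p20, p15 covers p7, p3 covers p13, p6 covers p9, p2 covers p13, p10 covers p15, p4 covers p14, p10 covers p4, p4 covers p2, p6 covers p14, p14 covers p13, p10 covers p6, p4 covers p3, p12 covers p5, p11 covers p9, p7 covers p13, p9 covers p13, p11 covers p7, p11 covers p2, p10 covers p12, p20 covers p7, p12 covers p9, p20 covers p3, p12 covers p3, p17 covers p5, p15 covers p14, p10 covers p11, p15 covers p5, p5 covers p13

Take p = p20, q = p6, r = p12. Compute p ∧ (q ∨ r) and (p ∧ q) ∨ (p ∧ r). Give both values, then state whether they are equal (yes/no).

p20; p3; no

q ∨ r = p10, so p ∧ (q ∨ r) = p20 ∧ p10 = p20.
p ∧ q = p13 and p ∧ r = p3, so (p ∧ q) ∨ (p ∧ r) = p13 ∨ p3 = p3.
Equal: no.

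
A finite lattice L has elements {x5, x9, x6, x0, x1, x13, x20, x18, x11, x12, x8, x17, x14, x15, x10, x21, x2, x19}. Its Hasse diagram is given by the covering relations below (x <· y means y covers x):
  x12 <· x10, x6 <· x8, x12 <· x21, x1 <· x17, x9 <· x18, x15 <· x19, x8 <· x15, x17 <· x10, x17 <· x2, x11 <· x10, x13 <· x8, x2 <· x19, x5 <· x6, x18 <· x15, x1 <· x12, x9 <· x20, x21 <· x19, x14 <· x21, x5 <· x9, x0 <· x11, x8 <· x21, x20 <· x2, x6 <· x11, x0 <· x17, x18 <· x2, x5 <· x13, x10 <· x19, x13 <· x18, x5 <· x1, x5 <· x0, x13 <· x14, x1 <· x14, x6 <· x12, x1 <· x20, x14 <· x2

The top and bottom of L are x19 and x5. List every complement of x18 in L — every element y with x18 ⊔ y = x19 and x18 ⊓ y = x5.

Need y with x18 ∨ y = x19 and x18 ∧ y = x5.
Checking each element gives: x10, x11, x12.

x10, x11, x12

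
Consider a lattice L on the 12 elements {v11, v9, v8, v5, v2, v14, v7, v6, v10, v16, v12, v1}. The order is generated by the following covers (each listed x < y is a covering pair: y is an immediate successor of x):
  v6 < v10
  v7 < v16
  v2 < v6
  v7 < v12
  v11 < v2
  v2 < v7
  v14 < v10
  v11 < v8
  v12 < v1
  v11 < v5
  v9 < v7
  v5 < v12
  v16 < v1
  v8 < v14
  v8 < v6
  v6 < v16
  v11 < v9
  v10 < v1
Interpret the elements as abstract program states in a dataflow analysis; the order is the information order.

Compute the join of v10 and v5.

Common upper bounds of {v10, v5}: v1.
The least among these is v1.

v1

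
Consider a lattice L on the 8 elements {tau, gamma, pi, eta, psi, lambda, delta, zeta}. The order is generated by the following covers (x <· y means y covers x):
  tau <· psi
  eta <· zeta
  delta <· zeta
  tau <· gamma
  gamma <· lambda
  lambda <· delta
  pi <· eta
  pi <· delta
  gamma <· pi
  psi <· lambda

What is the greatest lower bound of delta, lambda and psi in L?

psi

Common lower bounds of {delta, lambda, psi}: psi, tau.
The greatest among these is psi.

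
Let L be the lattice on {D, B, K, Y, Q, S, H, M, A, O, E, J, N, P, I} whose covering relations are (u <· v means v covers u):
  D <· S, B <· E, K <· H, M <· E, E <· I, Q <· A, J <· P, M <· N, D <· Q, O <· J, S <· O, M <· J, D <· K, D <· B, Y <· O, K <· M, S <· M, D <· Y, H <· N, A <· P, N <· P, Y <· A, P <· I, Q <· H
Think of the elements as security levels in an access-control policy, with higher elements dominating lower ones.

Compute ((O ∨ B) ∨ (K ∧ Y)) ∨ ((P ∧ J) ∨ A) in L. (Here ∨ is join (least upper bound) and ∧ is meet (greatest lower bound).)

O ∨ B = I
K ∧ Y = D
I ∨ D = I
P ∧ J = J
J ∨ A = P
I ∨ P = I

I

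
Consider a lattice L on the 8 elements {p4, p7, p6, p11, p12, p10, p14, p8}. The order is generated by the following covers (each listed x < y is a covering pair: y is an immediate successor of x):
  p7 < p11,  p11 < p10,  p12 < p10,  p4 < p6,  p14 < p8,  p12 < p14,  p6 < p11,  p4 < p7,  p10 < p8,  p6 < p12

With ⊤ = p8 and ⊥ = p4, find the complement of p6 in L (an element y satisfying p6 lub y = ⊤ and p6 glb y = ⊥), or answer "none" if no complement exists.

none

For every candidate y, either p6 ∨ y ≠ p8 or p6 ∧ y ≠ p4; no complement exists.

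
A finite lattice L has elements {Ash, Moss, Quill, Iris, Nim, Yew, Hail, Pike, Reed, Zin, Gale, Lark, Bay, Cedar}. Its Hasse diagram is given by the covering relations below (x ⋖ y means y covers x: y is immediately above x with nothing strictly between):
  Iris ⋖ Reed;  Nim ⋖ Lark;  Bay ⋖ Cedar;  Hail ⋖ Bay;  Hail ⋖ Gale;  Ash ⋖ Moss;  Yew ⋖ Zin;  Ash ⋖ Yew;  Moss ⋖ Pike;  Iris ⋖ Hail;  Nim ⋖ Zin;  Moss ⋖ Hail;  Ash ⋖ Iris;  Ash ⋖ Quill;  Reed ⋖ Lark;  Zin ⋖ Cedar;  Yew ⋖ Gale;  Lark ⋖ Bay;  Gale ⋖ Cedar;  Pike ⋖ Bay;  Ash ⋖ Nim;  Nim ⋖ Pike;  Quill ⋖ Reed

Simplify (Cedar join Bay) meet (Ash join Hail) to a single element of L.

Cedar ∨ Bay = Cedar
Ash ∨ Hail = Hail
Cedar ∧ Hail = Hail

Hail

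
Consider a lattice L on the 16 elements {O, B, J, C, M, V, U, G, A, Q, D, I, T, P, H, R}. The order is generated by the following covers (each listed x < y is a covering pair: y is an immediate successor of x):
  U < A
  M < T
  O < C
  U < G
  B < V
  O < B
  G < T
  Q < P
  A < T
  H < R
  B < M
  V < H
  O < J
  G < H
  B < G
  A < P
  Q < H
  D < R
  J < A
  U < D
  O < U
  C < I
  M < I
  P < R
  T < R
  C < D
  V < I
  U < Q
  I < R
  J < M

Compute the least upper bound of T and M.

T

Common upper bounds of {T, M}: R, T.
The least among these is T.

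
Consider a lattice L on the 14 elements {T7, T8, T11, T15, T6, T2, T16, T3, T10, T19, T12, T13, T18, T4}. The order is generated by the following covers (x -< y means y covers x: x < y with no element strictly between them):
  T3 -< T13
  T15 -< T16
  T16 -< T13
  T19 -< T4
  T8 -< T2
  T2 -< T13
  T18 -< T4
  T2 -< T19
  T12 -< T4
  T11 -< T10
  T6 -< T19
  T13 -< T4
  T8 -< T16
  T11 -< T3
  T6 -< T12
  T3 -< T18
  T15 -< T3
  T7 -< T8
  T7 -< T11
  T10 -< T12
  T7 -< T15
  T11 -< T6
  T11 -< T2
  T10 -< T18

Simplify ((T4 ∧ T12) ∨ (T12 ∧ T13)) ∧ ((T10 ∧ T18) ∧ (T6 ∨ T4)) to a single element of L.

T4 ∧ T12 = T12
T12 ∧ T13 = T11
T12 ∨ T11 = T12
T10 ∧ T18 = T10
T6 ∨ T4 = T4
T10 ∧ T4 = T10
T12 ∧ T10 = T10

T10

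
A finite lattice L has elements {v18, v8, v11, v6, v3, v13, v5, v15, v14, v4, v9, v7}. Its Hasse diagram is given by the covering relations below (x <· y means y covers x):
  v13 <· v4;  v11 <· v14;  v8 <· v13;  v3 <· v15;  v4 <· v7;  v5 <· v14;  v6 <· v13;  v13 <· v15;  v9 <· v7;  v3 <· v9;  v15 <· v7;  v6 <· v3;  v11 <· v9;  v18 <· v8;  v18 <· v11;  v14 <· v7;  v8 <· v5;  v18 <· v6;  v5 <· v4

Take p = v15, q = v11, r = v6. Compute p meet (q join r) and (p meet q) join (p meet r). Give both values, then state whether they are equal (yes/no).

v3; v6; no

q join r = v9, so p meet (q join r) = v15 meet v9 = v3.
p meet q = v18 and p meet r = v6, so (p meet q) join (p meet r) = v18 join v6 = v6.
Equal: no.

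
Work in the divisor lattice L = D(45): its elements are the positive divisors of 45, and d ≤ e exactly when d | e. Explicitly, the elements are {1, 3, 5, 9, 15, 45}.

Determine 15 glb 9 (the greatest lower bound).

In the divisibility order, the meet is the greatest common divisor: gcd(15, 9) = 3.

3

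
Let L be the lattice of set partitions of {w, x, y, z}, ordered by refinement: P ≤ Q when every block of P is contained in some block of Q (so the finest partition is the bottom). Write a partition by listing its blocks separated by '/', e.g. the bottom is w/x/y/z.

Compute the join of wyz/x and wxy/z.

wxyz

The join of wyz/x and wxy/z merges any blocks that overlap across the partitions, giving wxyz.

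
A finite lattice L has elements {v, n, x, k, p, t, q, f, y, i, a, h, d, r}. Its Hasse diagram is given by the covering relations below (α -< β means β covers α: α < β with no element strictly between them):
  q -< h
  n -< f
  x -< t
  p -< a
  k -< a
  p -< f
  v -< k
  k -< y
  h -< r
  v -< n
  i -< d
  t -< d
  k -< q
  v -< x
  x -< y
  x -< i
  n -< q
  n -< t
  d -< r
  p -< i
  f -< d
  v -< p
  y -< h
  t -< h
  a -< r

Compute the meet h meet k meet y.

k

Common lower bounds of {h, k, y}: k, v.
The greatest among these is k.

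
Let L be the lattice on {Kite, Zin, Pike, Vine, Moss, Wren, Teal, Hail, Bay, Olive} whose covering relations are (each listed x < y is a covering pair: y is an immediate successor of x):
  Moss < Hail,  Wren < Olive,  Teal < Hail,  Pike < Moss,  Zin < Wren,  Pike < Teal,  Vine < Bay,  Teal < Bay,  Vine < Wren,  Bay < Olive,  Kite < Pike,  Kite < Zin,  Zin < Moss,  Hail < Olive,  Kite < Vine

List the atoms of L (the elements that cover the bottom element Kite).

Pike, Vine, Zin

The atoms are exactly the elements that cover Kite: Pike, Vine, Zin.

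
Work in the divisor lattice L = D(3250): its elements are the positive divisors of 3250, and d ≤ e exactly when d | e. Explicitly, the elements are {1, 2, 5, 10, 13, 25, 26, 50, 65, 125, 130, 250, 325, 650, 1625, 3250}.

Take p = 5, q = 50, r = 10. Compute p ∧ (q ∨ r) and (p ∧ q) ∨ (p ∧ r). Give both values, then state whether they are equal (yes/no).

5; 5; yes

q ∨ r = 50, so p ∧ (q ∨ r) = 5 ∧ 50 = 5.
p ∧ q = 5 and p ∧ r = 5, so (p ∧ q) ∨ (p ∧ r) = 5 ∨ 5 = 5.
Equal: yes.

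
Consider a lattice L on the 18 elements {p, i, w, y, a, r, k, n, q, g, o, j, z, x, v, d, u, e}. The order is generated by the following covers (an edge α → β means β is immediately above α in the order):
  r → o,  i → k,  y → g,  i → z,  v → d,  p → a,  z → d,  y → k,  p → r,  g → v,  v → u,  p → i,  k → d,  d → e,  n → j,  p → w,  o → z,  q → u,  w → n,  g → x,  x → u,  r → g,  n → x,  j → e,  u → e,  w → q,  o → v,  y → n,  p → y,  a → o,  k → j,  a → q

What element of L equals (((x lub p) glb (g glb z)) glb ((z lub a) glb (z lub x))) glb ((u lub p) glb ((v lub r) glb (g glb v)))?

r

x ∨ p = x
g ∧ z = r
x ∧ r = r
z ∨ a = z
z ∨ x = e
z ∧ e = z
r ∧ z = r
u ∨ p = u
v ∨ r = v
g ∧ v = g
v ∧ g = g
u ∧ g = g
r ∧ g = r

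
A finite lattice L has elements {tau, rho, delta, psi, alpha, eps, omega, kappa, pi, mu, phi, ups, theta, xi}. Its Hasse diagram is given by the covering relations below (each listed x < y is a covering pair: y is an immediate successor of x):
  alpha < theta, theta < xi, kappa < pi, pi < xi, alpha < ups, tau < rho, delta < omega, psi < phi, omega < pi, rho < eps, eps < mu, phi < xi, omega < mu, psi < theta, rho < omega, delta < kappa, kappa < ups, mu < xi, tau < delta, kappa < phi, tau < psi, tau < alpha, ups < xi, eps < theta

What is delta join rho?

Common upper bounds of {delta, rho}: mu, omega, pi, xi.
The least among these is omega.

omega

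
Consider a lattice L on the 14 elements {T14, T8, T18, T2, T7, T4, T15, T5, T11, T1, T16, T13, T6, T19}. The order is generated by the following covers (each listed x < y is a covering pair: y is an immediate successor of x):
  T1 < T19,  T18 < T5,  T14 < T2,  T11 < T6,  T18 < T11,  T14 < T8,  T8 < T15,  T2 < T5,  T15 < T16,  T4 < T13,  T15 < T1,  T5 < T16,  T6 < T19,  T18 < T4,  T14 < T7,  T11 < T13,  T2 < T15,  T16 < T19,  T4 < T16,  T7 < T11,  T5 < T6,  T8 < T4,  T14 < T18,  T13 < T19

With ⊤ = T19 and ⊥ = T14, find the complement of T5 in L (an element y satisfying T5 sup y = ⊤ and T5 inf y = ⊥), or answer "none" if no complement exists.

none

For every candidate y, either T5 ∨ y ≠ T19 or T5 ∧ y ≠ T14; no complement exists.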